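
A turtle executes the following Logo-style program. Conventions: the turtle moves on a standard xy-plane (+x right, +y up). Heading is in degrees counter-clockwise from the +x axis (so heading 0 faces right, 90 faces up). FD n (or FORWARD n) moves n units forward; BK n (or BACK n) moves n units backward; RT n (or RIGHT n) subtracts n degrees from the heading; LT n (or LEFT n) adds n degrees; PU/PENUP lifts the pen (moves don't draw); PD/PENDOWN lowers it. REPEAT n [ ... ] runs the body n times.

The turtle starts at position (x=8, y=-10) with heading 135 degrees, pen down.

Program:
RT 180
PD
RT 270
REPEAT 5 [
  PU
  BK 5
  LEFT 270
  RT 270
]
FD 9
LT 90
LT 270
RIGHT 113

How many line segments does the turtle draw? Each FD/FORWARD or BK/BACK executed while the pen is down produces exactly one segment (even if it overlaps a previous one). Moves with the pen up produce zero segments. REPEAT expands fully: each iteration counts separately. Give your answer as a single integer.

Executing turtle program step by step:
Start: pos=(8,-10), heading=135, pen down
RT 180: heading 135 -> 315
PD: pen down
RT 270: heading 315 -> 45
REPEAT 5 [
  -- iteration 1/5 --
  PU: pen up
  BK 5: (8,-10) -> (4.464,-13.536) [heading=45, move]
  LT 270: heading 45 -> 315
  RT 270: heading 315 -> 45
  -- iteration 2/5 --
  PU: pen up
  BK 5: (4.464,-13.536) -> (0.929,-17.071) [heading=45, move]
  LT 270: heading 45 -> 315
  RT 270: heading 315 -> 45
  -- iteration 3/5 --
  PU: pen up
  BK 5: (0.929,-17.071) -> (-2.607,-20.607) [heading=45, move]
  LT 270: heading 45 -> 315
  RT 270: heading 315 -> 45
  -- iteration 4/5 --
  PU: pen up
  BK 5: (-2.607,-20.607) -> (-6.142,-24.142) [heading=45, move]
  LT 270: heading 45 -> 315
  RT 270: heading 315 -> 45
  -- iteration 5/5 --
  PU: pen up
  BK 5: (-6.142,-24.142) -> (-9.678,-27.678) [heading=45, move]
  LT 270: heading 45 -> 315
  RT 270: heading 315 -> 45
]
FD 9: (-9.678,-27.678) -> (-3.314,-21.314) [heading=45, move]
LT 90: heading 45 -> 135
LT 270: heading 135 -> 45
RT 113: heading 45 -> 292
Final: pos=(-3.314,-21.314), heading=292, 0 segment(s) drawn
Segments drawn: 0

Answer: 0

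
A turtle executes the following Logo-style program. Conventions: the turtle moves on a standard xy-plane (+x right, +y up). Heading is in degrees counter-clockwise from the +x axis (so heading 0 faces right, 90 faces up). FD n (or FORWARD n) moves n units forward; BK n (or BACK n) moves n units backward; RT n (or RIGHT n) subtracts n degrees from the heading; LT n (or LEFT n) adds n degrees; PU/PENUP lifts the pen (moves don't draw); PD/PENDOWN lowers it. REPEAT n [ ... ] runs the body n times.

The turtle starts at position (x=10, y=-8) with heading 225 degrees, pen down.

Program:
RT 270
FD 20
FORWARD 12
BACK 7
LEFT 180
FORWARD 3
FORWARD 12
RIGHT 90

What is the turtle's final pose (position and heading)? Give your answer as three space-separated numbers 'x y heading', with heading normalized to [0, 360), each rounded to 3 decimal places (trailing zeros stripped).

Answer: 17.071 -15.071 45

Derivation:
Executing turtle program step by step:
Start: pos=(10,-8), heading=225, pen down
RT 270: heading 225 -> 315
FD 20: (10,-8) -> (24.142,-22.142) [heading=315, draw]
FD 12: (24.142,-22.142) -> (32.627,-30.627) [heading=315, draw]
BK 7: (32.627,-30.627) -> (27.678,-25.678) [heading=315, draw]
LT 180: heading 315 -> 135
FD 3: (27.678,-25.678) -> (25.556,-23.556) [heading=135, draw]
FD 12: (25.556,-23.556) -> (17.071,-15.071) [heading=135, draw]
RT 90: heading 135 -> 45
Final: pos=(17.071,-15.071), heading=45, 5 segment(s) drawn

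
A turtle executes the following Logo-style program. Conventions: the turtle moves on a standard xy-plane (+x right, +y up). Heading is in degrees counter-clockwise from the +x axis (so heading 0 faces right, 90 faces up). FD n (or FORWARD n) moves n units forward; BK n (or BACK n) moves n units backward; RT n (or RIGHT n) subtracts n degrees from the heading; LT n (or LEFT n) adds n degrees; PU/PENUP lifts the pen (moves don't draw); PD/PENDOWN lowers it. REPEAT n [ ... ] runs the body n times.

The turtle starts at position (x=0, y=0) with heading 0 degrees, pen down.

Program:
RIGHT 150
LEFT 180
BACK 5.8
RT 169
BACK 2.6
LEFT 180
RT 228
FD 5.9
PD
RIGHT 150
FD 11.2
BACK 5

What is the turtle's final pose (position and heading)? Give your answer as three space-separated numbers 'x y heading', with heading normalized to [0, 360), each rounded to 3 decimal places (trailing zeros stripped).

Executing turtle program step by step:
Start: pos=(0,0), heading=0, pen down
RT 150: heading 0 -> 210
LT 180: heading 210 -> 30
BK 5.8: (0,0) -> (-5.023,-2.9) [heading=30, draw]
RT 169: heading 30 -> 221
BK 2.6: (-5.023,-2.9) -> (-3.061,-1.194) [heading=221, draw]
LT 180: heading 221 -> 41
RT 228: heading 41 -> 173
FD 5.9: (-3.061,-1.194) -> (-8.917,-0.475) [heading=173, draw]
PD: pen down
RT 150: heading 173 -> 23
FD 11.2: (-8.917,-0.475) -> (1.393,3.901) [heading=23, draw]
BK 5: (1.393,3.901) -> (-3.21,1.947) [heading=23, draw]
Final: pos=(-3.21,1.947), heading=23, 5 segment(s) drawn

Answer: -3.21 1.947 23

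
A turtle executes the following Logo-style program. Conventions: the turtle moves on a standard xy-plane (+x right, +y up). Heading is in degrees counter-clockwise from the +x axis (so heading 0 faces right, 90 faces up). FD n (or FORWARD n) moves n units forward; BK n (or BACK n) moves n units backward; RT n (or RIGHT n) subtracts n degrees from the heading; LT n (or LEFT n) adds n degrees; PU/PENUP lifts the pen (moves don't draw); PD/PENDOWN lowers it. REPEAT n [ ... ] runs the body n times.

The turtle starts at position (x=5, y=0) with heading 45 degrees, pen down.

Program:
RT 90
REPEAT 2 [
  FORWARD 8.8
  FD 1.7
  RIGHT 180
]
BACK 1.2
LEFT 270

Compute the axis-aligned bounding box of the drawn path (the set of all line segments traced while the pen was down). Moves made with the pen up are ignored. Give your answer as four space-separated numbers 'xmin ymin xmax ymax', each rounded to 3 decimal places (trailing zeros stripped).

Executing turtle program step by step:
Start: pos=(5,0), heading=45, pen down
RT 90: heading 45 -> 315
REPEAT 2 [
  -- iteration 1/2 --
  FD 8.8: (5,0) -> (11.223,-6.223) [heading=315, draw]
  FD 1.7: (11.223,-6.223) -> (12.425,-7.425) [heading=315, draw]
  RT 180: heading 315 -> 135
  -- iteration 2/2 --
  FD 8.8: (12.425,-7.425) -> (6.202,-1.202) [heading=135, draw]
  FD 1.7: (6.202,-1.202) -> (5,0) [heading=135, draw]
  RT 180: heading 135 -> 315
]
BK 1.2: (5,0) -> (4.151,0.849) [heading=315, draw]
LT 270: heading 315 -> 225
Final: pos=(4.151,0.849), heading=225, 5 segment(s) drawn

Segment endpoints: x in {4.151, 5, 5, 6.202, 11.223, 12.425}, y in {-7.425, -6.223, -1.202, 0, 0, 0.849}
xmin=4.151, ymin=-7.425, xmax=12.425, ymax=0.849

Answer: 4.151 -7.425 12.425 0.849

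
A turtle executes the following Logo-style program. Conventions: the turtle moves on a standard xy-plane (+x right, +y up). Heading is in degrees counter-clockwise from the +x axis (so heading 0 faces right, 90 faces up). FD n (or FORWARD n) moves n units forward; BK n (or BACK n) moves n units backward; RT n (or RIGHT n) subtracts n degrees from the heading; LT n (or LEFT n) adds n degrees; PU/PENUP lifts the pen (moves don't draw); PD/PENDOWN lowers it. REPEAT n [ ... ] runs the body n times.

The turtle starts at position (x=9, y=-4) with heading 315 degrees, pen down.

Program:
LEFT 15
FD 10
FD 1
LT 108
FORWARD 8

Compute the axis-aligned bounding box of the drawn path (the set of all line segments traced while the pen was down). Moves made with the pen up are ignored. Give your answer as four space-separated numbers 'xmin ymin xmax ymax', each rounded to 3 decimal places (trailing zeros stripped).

Executing turtle program step by step:
Start: pos=(9,-4), heading=315, pen down
LT 15: heading 315 -> 330
FD 10: (9,-4) -> (17.66,-9) [heading=330, draw]
FD 1: (17.66,-9) -> (18.526,-9.5) [heading=330, draw]
LT 108: heading 330 -> 78
FD 8: (18.526,-9.5) -> (20.19,-1.675) [heading=78, draw]
Final: pos=(20.19,-1.675), heading=78, 3 segment(s) drawn

Segment endpoints: x in {9, 17.66, 18.526, 20.19}, y in {-9.5, -9, -4, -1.675}
xmin=9, ymin=-9.5, xmax=20.19, ymax=-1.675

Answer: 9 -9.5 20.19 -1.675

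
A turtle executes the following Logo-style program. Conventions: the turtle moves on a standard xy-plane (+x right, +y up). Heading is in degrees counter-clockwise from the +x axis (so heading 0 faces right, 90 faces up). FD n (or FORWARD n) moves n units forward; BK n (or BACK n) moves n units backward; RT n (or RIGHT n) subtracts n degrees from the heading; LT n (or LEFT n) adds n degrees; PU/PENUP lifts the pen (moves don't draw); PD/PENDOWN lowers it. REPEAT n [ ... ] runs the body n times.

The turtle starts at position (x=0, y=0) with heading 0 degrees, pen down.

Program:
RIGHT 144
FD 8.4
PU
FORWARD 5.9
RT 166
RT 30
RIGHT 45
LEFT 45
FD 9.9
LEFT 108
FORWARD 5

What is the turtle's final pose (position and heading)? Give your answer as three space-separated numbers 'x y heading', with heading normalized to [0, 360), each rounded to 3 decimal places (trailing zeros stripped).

Executing turtle program step by step:
Start: pos=(0,0), heading=0, pen down
RT 144: heading 0 -> 216
FD 8.4: (0,0) -> (-6.796,-4.937) [heading=216, draw]
PU: pen up
FD 5.9: (-6.796,-4.937) -> (-11.569,-8.405) [heading=216, move]
RT 166: heading 216 -> 50
RT 30: heading 50 -> 20
RT 45: heading 20 -> 335
LT 45: heading 335 -> 20
FD 9.9: (-11.569,-8.405) -> (-2.266,-5.019) [heading=20, move]
LT 108: heading 20 -> 128
FD 5: (-2.266,-5.019) -> (-5.344,-1.079) [heading=128, move]
Final: pos=(-5.344,-1.079), heading=128, 1 segment(s) drawn

Answer: -5.344 -1.079 128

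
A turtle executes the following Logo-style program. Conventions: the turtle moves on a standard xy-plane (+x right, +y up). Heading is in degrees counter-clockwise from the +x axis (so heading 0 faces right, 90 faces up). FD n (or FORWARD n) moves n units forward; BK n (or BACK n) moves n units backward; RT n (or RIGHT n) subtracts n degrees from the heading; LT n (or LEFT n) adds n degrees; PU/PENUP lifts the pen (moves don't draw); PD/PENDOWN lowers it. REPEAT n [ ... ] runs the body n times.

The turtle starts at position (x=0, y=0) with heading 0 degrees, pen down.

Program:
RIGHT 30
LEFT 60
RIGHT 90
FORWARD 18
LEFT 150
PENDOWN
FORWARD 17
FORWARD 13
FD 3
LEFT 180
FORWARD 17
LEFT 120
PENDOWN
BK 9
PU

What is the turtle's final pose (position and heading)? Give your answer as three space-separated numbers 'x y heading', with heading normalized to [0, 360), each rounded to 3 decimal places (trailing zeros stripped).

Executing turtle program step by step:
Start: pos=(0,0), heading=0, pen down
RT 30: heading 0 -> 330
LT 60: heading 330 -> 30
RT 90: heading 30 -> 300
FD 18: (0,0) -> (9,-15.588) [heading=300, draw]
LT 150: heading 300 -> 90
PD: pen down
FD 17: (9,-15.588) -> (9,1.412) [heading=90, draw]
FD 13: (9,1.412) -> (9,14.412) [heading=90, draw]
FD 3: (9,14.412) -> (9,17.412) [heading=90, draw]
LT 180: heading 90 -> 270
FD 17: (9,17.412) -> (9,0.412) [heading=270, draw]
LT 120: heading 270 -> 30
PD: pen down
BK 9: (9,0.412) -> (1.206,-4.088) [heading=30, draw]
PU: pen up
Final: pos=(1.206,-4.088), heading=30, 6 segment(s) drawn

Answer: 1.206 -4.088 30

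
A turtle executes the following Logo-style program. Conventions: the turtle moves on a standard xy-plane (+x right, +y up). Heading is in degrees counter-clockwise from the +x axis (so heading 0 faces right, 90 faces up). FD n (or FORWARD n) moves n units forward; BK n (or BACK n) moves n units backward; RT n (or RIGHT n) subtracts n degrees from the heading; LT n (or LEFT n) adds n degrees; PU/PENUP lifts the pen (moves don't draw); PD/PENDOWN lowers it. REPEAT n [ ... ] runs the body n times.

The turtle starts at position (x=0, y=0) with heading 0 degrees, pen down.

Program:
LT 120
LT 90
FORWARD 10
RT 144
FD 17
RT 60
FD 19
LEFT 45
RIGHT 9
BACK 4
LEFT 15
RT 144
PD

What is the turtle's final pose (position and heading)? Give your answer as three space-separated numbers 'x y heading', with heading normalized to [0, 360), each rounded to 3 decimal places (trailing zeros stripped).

Executing turtle program step by step:
Start: pos=(0,0), heading=0, pen down
LT 120: heading 0 -> 120
LT 90: heading 120 -> 210
FD 10: (0,0) -> (-8.66,-5) [heading=210, draw]
RT 144: heading 210 -> 66
FD 17: (-8.66,-5) -> (-1.746,10.53) [heading=66, draw]
RT 60: heading 66 -> 6
FD 19: (-1.746,10.53) -> (17.15,12.516) [heading=6, draw]
LT 45: heading 6 -> 51
RT 9: heading 51 -> 42
BK 4: (17.15,12.516) -> (14.178,9.84) [heading=42, draw]
LT 15: heading 42 -> 57
RT 144: heading 57 -> 273
PD: pen down
Final: pos=(14.178,9.84), heading=273, 4 segment(s) drawn

Answer: 14.178 9.84 273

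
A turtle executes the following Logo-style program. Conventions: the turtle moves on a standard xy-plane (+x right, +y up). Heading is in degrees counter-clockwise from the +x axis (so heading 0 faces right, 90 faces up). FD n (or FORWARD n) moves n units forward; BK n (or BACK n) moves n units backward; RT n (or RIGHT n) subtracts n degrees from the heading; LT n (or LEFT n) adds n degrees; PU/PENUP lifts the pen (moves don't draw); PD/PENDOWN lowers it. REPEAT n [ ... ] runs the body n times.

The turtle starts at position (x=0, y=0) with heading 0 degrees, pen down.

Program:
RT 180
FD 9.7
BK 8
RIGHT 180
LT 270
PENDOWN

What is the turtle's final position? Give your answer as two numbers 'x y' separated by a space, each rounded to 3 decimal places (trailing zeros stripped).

Answer: -1.7 0

Derivation:
Executing turtle program step by step:
Start: pos=(0,0), heading=0, pen down
RT 180: heading 0 -> 180
FD 9.7: (0,0) -> (-9.7,0) [heading=180, draw]
BK 8: (-9.7,0) -> (-1.7,0) [heading=180, draw]
RT 180: heading 180 -> 0
LT 270: heading 0 -> 270
PD: pen down
Final: pos=(-1.7,0), heading=270, 2 segment(s) drawn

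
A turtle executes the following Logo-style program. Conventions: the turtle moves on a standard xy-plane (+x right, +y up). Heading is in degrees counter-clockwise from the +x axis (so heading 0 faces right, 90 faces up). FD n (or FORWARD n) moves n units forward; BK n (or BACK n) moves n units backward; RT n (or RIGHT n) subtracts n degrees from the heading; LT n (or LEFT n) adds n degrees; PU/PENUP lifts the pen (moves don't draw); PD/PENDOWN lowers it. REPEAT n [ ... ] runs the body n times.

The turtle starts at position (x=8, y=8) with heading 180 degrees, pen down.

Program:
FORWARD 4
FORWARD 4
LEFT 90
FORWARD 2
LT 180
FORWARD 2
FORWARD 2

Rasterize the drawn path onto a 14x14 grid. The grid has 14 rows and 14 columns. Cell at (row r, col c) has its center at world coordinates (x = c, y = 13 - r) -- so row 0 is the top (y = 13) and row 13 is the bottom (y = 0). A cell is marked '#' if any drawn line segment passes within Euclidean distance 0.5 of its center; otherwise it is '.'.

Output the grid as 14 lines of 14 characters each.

Answer: ..............
..............
..............
#.............
#.............
#########.....
#.............
#.............
..............
..............
..............
..............
..............
..............

Derivation:
Segment 0: (8,8) -> (4,8)
Segment 1: (4,8) -> (0,8)
Segment 2: (0,8) -> (-0,6)
Segment 3: (-0,6) -> (0,8)
Segment 4: (0,8) -> (0,10)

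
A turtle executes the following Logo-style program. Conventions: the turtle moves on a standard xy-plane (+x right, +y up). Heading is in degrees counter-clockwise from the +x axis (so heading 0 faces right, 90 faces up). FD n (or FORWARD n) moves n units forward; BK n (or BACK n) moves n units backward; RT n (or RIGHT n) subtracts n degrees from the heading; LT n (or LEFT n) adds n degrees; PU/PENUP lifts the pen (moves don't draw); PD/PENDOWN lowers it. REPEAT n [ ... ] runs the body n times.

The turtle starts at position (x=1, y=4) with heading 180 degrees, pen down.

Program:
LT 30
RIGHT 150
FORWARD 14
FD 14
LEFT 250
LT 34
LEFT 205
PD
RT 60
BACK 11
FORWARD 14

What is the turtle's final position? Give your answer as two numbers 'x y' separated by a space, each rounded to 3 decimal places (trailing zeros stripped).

Answer: 13.112 30.58

Derivation:
Executing turtle program step by step:
Start: pos=(1,4), heading=180, pen down
LT 30: heading 180 -> 210
RT 150: heading 210 -> 60
FD 14: (1,4) -> (8,16.124) [heading=60, draw]
FD 14: (8,16.124) -> (15,28.249) [heading=60, draw]
LT 250: heading 60 -> 310
LT 34: heading 310 -> 344
LT 205: heading 344 -> 189
PD: pen down
RT 60: heading 189 -> 129
BK 11: (15,28.249) -> (21.923,19.7) [heading=129, draw]
FD 14: (21.923,19.7) -> (13.112,30.58) [heading=129, draw]
Final: pos=(13.112,30.58), heading=129, 4 segment(s) drawn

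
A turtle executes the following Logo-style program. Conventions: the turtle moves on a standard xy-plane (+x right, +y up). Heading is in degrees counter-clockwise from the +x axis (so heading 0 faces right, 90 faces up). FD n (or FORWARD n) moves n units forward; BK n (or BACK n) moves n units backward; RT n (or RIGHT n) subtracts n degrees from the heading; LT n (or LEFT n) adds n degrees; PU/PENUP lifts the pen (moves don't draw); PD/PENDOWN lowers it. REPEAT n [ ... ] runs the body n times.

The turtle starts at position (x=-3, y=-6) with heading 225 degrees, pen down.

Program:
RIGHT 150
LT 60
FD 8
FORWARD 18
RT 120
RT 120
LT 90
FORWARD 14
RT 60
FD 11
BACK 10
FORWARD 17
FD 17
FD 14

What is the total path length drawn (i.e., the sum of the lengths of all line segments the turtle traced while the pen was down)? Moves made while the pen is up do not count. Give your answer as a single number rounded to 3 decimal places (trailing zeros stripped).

Executing turtle program step by step:
Start: pos=(-3,-6), heading=225, pen down
RT 150: heading 225 -> 75
LT 60: heading 75 -> 135
FD 8: (-3,-6) -> (-8.657,-0.343) [heading=135, draw]
FD 18: (-8.657,-0.343) -> (-21.385,12.385) [heading=135, draw]
RT 120: heading 135 -> 15
RT 120: heading 15 -> 255
LT 90: heading 255 -> 345
FD 14: (-21.385,12.385) -> (-7.862,8.761) [heading=345, draw]
RT 60: heading 345 -> 285
FD 11: (-7.862,8.761) -> (-5.015,-1.864) [heading=285, draw]
BK 10: (-5.015,-1.864) -> (-7.603,7.795) [heading=285, draw]
FD 17: (-7.603,7.795) -> (-3.203,-8.625) [heading=285, draw]
FD 17: (-3.203,-8.625) -> (1.197,-25.046) [heading=285, draw]
FD 14: (1.197,-25.046) -> (4.82,-38.569) [heading=285, draw]
Final: pos=(4.82,-38.569), heading=285, 8 segment(s) drawn

Segment lengths:
  seg 1: (-3,-6) -> (-8.657,-0.343), length = 8
  seg 2: (-8.657,-0.343) -> (-21.385,12.385), length = 18
  seg 3: (-21.385,12.385) -> (-7.862,8.761), length = 14
  seg 4: (-7.862,8.761) -> (-5.015,-1.864), length = 11
  seg 5: (-5.015,-1.864) -> (-7.603,7.795), length = 10
  seg 6: (-7.603,7.795) -> (-3.203,-8.625), length = 17
  seg 7: (-3.203,-8.625) -> (1.197,-25.046), length = 17
  seg 8: (1.197,-25.046) -> (4.82,-38.569), length = 14
Total = 109

Answer: 109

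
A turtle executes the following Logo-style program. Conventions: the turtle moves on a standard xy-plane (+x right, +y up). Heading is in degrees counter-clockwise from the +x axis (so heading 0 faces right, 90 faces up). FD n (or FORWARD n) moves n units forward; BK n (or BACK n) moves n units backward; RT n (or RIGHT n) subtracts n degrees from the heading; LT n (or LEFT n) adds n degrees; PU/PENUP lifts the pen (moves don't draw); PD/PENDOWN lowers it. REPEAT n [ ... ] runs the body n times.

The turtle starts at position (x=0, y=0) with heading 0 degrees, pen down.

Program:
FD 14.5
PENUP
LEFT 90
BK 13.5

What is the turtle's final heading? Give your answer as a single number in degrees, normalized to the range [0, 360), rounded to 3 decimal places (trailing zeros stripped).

Answer: 90

Derivation:
Executing turtle program step by step:
Start: pos=(0,0), heading=0, pen down
FD 14.5: (0,0) -> (14.5,0) [heading=0, draw]
PU: pen up
LT 90: heading 0 -> 90
BK 13.5: (14.5,0) -> (14.5,-13.5) [heading=90, move]
Final: pos=(14.5,-13.5), heading=90, 1 segment(s) drawn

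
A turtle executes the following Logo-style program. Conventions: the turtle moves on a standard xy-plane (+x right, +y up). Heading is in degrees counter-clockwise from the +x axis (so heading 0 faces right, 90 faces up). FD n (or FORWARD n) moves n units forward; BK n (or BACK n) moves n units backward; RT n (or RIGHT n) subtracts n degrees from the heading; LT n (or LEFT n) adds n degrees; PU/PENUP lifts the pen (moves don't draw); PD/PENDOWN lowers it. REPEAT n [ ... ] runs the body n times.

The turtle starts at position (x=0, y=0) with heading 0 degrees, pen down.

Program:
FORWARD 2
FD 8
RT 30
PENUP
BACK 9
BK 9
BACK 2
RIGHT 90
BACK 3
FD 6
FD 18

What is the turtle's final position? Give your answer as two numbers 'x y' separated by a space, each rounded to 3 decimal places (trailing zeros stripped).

Executing turtle program step by step:
Start: pos=(0,0), heading=0, pen down
FD 2: (0,0) -> (2,0) [heading=0, draw]
FD 8: (2,0) -> (10,0) [heading=0, draw]
RT 30: heading 0 -> 330
PU: pen up
BK 9: (10,0) -> (2.206,4.5) [heading=330, move]
BK 9: (2.206,4.5) -> (-5.588,9) [heading=330, move]
BK 2: (-5.588,9) -> (-7.321,10) [heading=330, move]
RT 90: heading 330 -> 240
BK 3: (-7.321,10) -> (-5.821,12.598) [heading=240, move]
FD 6: (-5.821,12.598) -> (-8.821,7.402) [heading=240, move]
FD 18: (-8.821,7.402) -> (-17.821,-8.187) [heading=240, move]
Final: pos=(-17.821,-8.187), heading=240, 2 segment(s) drawn

Answer: -17.821 -8.187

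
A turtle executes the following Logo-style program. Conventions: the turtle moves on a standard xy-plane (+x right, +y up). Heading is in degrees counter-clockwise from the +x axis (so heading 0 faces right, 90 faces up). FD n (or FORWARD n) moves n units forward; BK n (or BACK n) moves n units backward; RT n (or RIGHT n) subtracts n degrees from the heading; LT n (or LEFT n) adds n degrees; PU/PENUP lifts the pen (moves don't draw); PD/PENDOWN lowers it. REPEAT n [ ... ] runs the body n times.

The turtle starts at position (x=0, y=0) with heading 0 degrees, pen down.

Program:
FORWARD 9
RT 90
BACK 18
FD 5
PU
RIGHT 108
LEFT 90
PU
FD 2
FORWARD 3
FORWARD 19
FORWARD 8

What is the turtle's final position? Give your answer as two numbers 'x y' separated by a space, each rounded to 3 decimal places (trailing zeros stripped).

Answer: -0.889 -17.434

Derivation:
Executing turtle program step by step:
Start: pos=(0,0), heading=0, pen down
FD 9: (0,0) -> (9,0) [heading=0, draw]
RT 90: heading 0 -> 270
BK 18: (9,0) -> (9,18) [heading=270, draw]
FD 5: (9,18) -> (9,13) [heading=270, draw]
PU: pen up
RT 108: heading 270 -> 162
LT 90: heading 162 -> 252
PU: pen up
FD 2: (9,13) -> (8.382,11.098) [heading=252, move]
FD 3: (8.382,11.098) -> (7.455,8.245) [heading=252, move]
FD 19: (7.455,8.245) -> (1.584,-9.825) [heading=252, move]
FD 8: (1.584,-9.825) -> (-0.889,-17.434) [heading=252, move]
Final: pos=(-0.889,-17.434), heading=252, 3 segment(s) drawn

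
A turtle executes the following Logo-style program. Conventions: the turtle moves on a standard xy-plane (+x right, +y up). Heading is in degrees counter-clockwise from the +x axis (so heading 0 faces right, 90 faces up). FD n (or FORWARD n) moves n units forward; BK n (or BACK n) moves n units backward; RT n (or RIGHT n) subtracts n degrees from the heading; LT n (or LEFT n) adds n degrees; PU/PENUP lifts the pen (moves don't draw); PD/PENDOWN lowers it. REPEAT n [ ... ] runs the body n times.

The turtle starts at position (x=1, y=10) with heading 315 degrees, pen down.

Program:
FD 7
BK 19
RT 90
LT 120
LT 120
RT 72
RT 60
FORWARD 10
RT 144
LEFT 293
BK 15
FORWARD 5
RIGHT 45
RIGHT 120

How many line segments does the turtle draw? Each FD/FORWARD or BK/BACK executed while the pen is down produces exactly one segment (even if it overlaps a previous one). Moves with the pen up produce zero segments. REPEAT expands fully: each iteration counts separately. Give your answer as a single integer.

Answer: 5

Derivation:
Executing turtle program step by step:
Start: pos=(1,10), heading=315, pen down
FD 7: (1,10) -> (5.95,5.05) [heading=315, draw]
BK 19: (5.95,5.05) -> (-7.485,18.485) [heading=315, draw]
RT 90: heading 315 -> 225
LT 120: heading 225 -> 345
LT 120: heading 345 -> 105
RT 72: heading 105 -> 33
RT 60: heading 33 -> 333
FD 10: (-7.485,18.485) -> (1.425,13.945) [heading=333, draw]
RT 144: heading 333 -> 189
LT 293: heading 189 -> 122
BK 15: (1.425,13.945) -> (9.374,1.225) [heading=122, draw]
FD 5: (9.374,1.225) -> (6.724,5.465) [heading=122, draw]
RT 45: heading 122 -> 77
RT 120: heading 77 -> 317
Final: pos=(6.724,5.465), heading=317, 5 segment(s) drawn
Segments drawn: 5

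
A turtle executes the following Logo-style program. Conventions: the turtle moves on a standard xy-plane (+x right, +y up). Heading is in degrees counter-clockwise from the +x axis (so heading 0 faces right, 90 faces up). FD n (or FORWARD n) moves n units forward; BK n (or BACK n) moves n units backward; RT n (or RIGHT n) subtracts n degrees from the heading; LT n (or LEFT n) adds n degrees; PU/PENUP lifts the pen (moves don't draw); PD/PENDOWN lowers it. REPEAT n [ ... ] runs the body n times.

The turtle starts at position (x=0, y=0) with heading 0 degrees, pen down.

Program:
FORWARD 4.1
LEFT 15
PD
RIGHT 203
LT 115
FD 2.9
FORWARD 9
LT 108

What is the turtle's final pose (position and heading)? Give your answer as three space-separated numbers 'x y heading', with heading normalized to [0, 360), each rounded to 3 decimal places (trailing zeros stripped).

Executing turtle program step by step:
Start: pos=(0,0), heading=0, pen down
FD 4.1: (0,0) -> (4.1,0) [heading=0, draw]
LT 15: heading 0 -> 15
PD: pen down
RT 203: heading 15 -> 172
LT 115: heading 172 -> 287
FD 2.9: (4.1,0) -> (4.948,-2.773) [heading=287, draw]
FD 9: (4.948,-2.773) -> (7.579,-11.38) [heading=287, draw]
LT 108: heading 287 -> 35
Final: pos=(7.579,-11.38), heading=35, 3 segment(s) drawn

Answer: 7.579 -11.38 35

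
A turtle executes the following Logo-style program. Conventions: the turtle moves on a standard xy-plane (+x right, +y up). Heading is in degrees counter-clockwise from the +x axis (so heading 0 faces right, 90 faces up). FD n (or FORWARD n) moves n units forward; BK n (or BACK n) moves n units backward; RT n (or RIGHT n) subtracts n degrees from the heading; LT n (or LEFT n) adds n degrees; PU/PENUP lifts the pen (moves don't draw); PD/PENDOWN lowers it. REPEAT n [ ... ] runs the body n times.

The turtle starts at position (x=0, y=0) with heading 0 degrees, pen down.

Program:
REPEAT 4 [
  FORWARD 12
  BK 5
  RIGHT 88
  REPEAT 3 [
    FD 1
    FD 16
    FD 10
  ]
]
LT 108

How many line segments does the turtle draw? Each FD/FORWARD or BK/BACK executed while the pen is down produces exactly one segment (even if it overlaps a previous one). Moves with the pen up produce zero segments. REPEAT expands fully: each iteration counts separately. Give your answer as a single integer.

Answer: 44

Derivation:
Executing turtle program step by step:
Start: pos=(0,0), heading=0, pen down
REPEAT 4 [
  -- iteration 1/4 --
  FD 12: (0,0) -> (12,0) [heading=0, draw]
  BK 5: (12,0) -> (7,0) [heading=0, draw]
  RT 88: heading 0 -> 272
  REPEAT 3 [
    -- iteration 1/3 --
    FD 1: (7,0) -> (7.035,-0.999) [heading=272, draw]
    FD 16: (7.035,-0.999) -> (7.593,-16.99) [heading=272, draw]
    FD 10: (7.593,-16.99) -> (7.942,-26.984) [heading=272, draw]
    -- iteration 2/3 --
    FD 1: (7.942,-26.984) -> (7.977,-27.983) [heading=272, draw]
    FD 16: (7.977,-27.983) -> (8.536,-43.973) [heading=272, draw]
    FD 10: (8.536,-43.973) -> (8.885,-53.967) [heading=272, draw]
    -- iteration 3/3 --
    FD 1: (8.885,-53.967) -> (8.919,-54.966) [heading=272, draw]
    FD 16: (8.919,-54.966) -> (9.478,-70.957) [heading=272, draw]
    FD 10: (9.478,-70.957) -> (9.827,-80.951) [heading=272, draw]
  ]
  -- iteration 2/4 --
  FD 12: (9.827,-80.951) -> (10.246,-92.943) [heading=272, draw]
  BK 5: (10.246,-92.943) -> (10.071,-87.946) [heading=272, draw]
  RT 88: heading 272 -> 184
  REPEAT 3 [
    -- iteration 1/3 --
    FD 1: (10.071,-87.946) -> (9.074,-88.016) [heading=184, draw]
    FD 16: (9.074,-88.016) -> (-6.887,-89.132) [heading=184, draw]
    FD 10: (-6.887,-89.132) -> (-16.863,-89.83) [heading=184, draw]
    -- iteration 2/3 --
    FD 1: (-16.863,-89.83) -> (-17.861,-89.9) [heading=184, draw]
    FD 16: (-17.861,-89.9) -> (-33.822,-91.016) [heading=184, draw]
    FD 10: (-33.822,-91.016) -> (-43.797,-91.713) [heading=184, draw]
    -- iteration 3/3 --
    FD 1: (-43.797,-91.713) -> (-44.795,-91.783) [heading=184, draw]
    FD 16: (-44.795,-91.783) -> (-60.756,-92.899) [heading=184, draw]
    FD 10: (-60.756,-92.899) -> (-70.732,-93.597) [heading=184, draw]
  ]
  -- iteration 3/4 --
  FD 12: (-70.732,-93.597) -> (-82.702,-94.434) [heading=184, draw]
  BK 5: (-82.702,-94.434) -> (-77.714,-94.085) [heading=184, draw]
  RT 88: heading 184 -> 96
  REPEAT 3 [
    -- iteration 1/3 --
    FD 1: (-77.714,-94.085) -> (-77.819,-93.09) [heading=96, draw]
    FD 16: (-77.819,-93.09) -> (-79.491,-77.178) [heading=96, draw]
    FD 10: (-79.491,-77.178) -> (-80.537,-67.233) [heading=96, draw]
    -- iteration 2/3 --
    FD 1: (-80.537,-67.233) -> (-80.641,-66.238) [heading=96, draw]
    FD 16: (-80.641,-66.238) -> (-82.314,-50.326) [heading=96, draw]
    FD 10: (-82.314,-50.326) -> (-83.359,-40.381) [heading=96, draw]
    -- iteration 3/3 --
    FD 1: (-83.359,-40.381) -> (-83.464,-39.386) [heading=96, draw]
    FD 16: (-83.464,-39.386) -> (-85.136,-23.474) [heading=96, draw]
    FD 10: (-85.136,-23.474) -> (-86.181,-13.529) [heading=96, draw]
  ]
  -- iteration 4/4 --
  FD 12: (-86.181,-13.529) -> (-87.436,-1.594) [heading=96, draw]
  BK 5: (-87.436,-1.594) -> (-86.913,-6.567) [heading=96, draw]
  RT 88: heading 96 -> 8
  REPEAT 3 [
    -- iteration 1/3 --
    FD 1: (-86.913,-6.567) -> (-85.923,-6.428) [heading=8, draw]
    FD 16: (-85.923,-6.428) -> (-70.078,-4.201) [heading=8, draw]
    FD 10: (-70.078,-4.201) -> (-60.176,-2.809) [heading=8, draw]
    -- iteration 2/3 --
    FD 1: (-60.176,-2.809) -> (-59.185,-2.67) [heading=8, draw]
    FD 16: (-59.185,-2.67) -> (-43.341,-0.443) [heading=8, draw]
    FD 10: (-43.341,-0.443) -> (-33.439,0.948) [heading=8, draw]
    -- iteration 3/3 --
    FD 1: (-33.439,0.948) -> (-32.448,1.087) [heading=8, draw]
    FD 16: (-32.448,1.087) -> (-16.604,3.314) [heading=8, draw]
    FD 10: (-16.604,3.314) -> (-6.701,4.706) [heading=8, draw]
  ]
]
LT 108: heading 8 -> 116
Final: pos=(-6.701,4.706), heading=116, 44 segment(s) drawn
Segments drawn: 44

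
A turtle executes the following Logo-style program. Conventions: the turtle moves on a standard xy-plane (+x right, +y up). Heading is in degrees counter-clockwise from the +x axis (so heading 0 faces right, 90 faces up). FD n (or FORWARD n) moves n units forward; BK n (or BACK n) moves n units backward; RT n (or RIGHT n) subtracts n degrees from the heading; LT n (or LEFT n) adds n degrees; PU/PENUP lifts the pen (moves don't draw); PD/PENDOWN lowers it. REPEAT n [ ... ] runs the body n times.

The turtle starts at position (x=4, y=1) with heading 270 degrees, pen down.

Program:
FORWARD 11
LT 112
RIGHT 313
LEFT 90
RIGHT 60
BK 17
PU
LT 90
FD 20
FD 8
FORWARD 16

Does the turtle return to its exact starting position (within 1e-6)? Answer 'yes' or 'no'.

Executing turtle program step by step:
Start: pos=(4,1), heading=270, pen down
FD 11: (4,1) -> (4,-10) [heading=270, draw]
LT 112: heading 270 -> 22
RT 313: heading 22 -> 69
LT 90: heading 69 -> 159
RT 60: heading 159 -> 99
BK 17: (4,-10) -> (6.659,-26.791) [heading=99, draw]
PU: pen up
LT 90: heading 99 -> 189
FD 20: (6.659,-26.791) -> (-13.094,-29.919) [heading=189, move]
FD 8: (-13.094,-29.919) -> (-20.996,-31.171) [heading=189, move]
FD 16: (-20.996,-31.171) -> (-36.799,-33.674) [heading=189, move]
Final: pos=(-36.799,-33.674), heading=189, 2 segment(s) drawn

Start position: (4, 1)
Final position: (-36.799, -33.674)
Distance = 53.543; >= 1e-6 -> NOT closed

Answer: no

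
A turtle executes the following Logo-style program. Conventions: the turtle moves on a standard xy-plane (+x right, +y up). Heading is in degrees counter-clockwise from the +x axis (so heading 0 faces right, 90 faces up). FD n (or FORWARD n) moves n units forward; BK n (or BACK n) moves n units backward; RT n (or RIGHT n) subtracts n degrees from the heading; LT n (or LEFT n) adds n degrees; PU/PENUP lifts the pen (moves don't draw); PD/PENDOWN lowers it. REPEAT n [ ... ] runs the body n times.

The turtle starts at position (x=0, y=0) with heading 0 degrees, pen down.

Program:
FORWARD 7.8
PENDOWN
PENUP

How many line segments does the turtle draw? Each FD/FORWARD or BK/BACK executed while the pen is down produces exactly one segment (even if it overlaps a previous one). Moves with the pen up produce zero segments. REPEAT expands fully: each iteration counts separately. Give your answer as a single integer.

Answer: 1

Derivation:
Executing turtle program step by step:
Start: pos=(0,0), heading=0, pen down
FD 7.8: (0,0) -> (7.8,0) [heading=0, draw]
PD: pen down
PU: pen up
Final: pos=(7.8,0), heading=0, 1 segment(s) drawn
Segments drawn: 1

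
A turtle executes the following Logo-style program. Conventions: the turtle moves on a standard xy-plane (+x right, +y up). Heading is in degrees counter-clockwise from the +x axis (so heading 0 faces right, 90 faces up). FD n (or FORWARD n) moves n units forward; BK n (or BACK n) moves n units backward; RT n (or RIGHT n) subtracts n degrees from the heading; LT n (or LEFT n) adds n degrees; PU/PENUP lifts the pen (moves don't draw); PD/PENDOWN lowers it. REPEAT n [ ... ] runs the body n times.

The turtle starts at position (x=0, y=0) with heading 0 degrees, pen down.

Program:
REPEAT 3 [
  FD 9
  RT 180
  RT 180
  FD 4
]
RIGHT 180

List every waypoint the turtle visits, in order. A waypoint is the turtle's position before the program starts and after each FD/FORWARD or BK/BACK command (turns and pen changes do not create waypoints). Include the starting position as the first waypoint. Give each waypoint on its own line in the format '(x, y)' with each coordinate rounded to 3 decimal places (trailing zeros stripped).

Answer: (0, 0)
(9, 0)
(13, 0)
(22, 0)
(26, 0)
(35, 0)
(39, 0)

Derivation:
Executing turtle program step by step:
Start: pos=(0,0), heading=0, pen down
REPEAT 3 [
  -- iteration 1/3 --
  FD 9: (0,0) -> (9,0) [heading=0, draw]
  RT 180: heading 0 -> 180
  RT 180: heading 180 -> 0
  FD 4: (9,0) -> (13,0) [heading=0, draw]
  -- iteration 2/3 --
  FD 9: (13,0) -> (22,0) [heading=0, draw]
  RT 180: heading 0 -> 180
  RT 180: heading 180 -> 0
  FD 4: (22,0) -> (26,0) [heading=0, draw]
  -- iteration 3/3 --
  FD 9: (26,0) -> (35,0) [heading=0, draw]
  RT 180: heading 0 -> 180
  RT 180: heading 180 -> 0
  FD 4: (35,0) -> (39,0) [heading=0, draw]
]
RT 180: heading 0 -> 180
Final: pos=(39,0), heading=180, 6 segment(s) drawn
Waypoints (7 total):
(0, 0)
(9, 0)
(13, 0)
(22, 0)
(26, 0)
(35, 0)
(39, 0)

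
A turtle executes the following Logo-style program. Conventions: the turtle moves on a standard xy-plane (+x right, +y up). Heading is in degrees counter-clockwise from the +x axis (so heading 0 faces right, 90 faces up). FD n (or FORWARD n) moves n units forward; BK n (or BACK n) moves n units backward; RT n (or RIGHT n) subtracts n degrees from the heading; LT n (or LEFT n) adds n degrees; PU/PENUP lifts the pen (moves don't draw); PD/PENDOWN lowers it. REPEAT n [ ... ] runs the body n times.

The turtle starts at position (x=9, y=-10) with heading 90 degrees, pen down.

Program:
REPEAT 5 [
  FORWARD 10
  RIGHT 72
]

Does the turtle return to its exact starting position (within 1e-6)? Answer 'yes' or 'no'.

Answer: yes

Derivation:
Executing turtle program step by step:
Start: pos=(9,-10), heading=90, pen down
REPEAT 5 [
  -- iteration 1/5 --
  FD 10: (9,-10) -> (9,0) [heading=90, draw]
  RT 72: heading 90 -> 18
  -- iteration 2/5 --
  FD 10: (9,0) -> (18.511,3.09) [heading=18, draw]
  RT 72: heading 18 -> 306
  -- iteration 3/5 --
  FD 10: (18.511,3.09) -> (24.388,-5) [heading=306, draw]
  RT 72: heading 306 -> 234
  -- iteration 4/5 --
  FD 10: (24.388,-5) -> (18.511,-13.09) [heading=234, draw]
  RT 72: heading 234 -> 162
  -- iteration 5/5 --
  FD 10: (18.511,-13.09) -> (9,-10) [heading=162, draw]
  RT 72: heading 162 -> 90
]
Final: pos=(9,-10), heading=90, 5 segment(s) drawn

Start position: (9, -10)
Final position: (9, -10)
Distance = 0; < 1e-6 -> CLOSED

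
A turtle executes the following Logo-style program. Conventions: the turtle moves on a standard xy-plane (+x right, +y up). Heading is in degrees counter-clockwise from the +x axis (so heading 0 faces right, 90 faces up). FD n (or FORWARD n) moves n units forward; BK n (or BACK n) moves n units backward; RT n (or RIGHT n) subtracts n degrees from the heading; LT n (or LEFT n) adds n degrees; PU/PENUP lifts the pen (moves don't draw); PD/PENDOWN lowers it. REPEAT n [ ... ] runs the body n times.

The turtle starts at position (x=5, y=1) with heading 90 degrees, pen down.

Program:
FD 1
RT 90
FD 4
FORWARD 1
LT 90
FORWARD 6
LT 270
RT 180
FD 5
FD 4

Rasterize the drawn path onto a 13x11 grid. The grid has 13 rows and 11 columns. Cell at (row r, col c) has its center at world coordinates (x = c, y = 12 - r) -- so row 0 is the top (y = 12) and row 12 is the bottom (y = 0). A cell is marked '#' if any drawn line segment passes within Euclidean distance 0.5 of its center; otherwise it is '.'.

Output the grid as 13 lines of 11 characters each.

Answer: ...........
...........
...........
...........
.##########
..........#
..........#
..........#
..........#
..........#
.....######
.....#.....
...........

Derivation:
Segment 0: (5,1) -> (5,2)
Segment 1: (5,2) -> (9,2)
Segment 2: (9,2) -> (10,2)
Segment 3: (10,2) -> (10,8)
Segment 4: (10,8) -> (5,8)
Segment 5: (5,8) -> (1,8)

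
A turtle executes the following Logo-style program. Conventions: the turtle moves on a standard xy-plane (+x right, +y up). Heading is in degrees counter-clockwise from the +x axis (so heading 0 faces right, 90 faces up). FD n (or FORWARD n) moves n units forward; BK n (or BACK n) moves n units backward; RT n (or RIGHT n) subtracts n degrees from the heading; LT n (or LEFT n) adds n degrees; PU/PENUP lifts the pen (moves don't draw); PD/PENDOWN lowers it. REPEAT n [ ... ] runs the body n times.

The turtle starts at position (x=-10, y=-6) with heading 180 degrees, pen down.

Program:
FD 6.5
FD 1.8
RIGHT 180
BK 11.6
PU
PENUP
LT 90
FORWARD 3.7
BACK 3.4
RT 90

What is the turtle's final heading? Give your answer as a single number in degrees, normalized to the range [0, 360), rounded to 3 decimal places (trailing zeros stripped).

Executing turtle program step by step:
Start: pos=(-10,-6), heading=180, pen down
FD 6.5: (-10,-6) -> (-16.5,-6) [heading=180, draw]
FD 1.8: (-16.5,-6) -> (-18.3,-6) [heading=180, draw]
RT 180: heading 180 -> 0
BK 11.6: (-18.3,-6) -> (-29.9,-6) [heading=0, draw]
PU: pen up
PU: pen up
LT 90: heading 0 -> 90
FD 3.7: (-29.9,-6) -> (-29.9,-2.3) [heading=90, move]
BK 3.4: (-29.9,-2.3) -> (-29.9,-5.7) [heading=90, move]
RT 90: heading 90 -> 0
Final: pos=(-29.9,-5.7), heading=0, 3 segment(s) drawn

Answer: 0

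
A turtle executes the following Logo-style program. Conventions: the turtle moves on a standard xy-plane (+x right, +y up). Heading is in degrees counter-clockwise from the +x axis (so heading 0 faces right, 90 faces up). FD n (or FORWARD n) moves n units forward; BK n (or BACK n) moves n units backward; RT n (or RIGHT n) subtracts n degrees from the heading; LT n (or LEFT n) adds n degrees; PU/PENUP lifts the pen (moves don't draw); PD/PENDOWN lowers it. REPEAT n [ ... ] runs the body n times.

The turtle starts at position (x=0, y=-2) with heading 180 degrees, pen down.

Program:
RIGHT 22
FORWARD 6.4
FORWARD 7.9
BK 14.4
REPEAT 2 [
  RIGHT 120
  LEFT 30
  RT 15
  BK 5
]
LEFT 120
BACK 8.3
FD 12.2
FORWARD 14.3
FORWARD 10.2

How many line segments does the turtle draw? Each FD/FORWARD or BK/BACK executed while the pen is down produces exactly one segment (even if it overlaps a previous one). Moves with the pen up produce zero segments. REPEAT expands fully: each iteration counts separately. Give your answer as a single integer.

Answer: 9

Derivation:
Executing turtle program step by step:
Start: pos=(0,-2), heading=180, pen down
RT 22: heading 180 -> 158
FD 6.4: (0,-2) -> (-5.934,0.397) [heading=158, draw]
FD 7.9: (-5.934,0.397) -> (-13.259,3.357) [heading=158, draw]
BK 14.4: (-13.259,3.357) -> (0.093,-2.037) [heading=158, draw]
REPEAT 2 [
  -- iteration 1/2 --
  RT 120: heading 158 -> 38
  LT 30: heading 38 -> 68
  RT 15: heading 68 -> 53
  BK 5: (0.093,-2.037) -> (-2.916,-6.031) [heading=53, draw]
  -- iteration 2/2 --
  RT 120: heading 53 -> 293
  LT 30: heading 293 -> 323
  RT 15: heading 323 -> 308
  BK 5: (-2.916,-6.031) -> (-5.995,-2.091) [heading=308, draw]
]
LT 120: heading 308 -> 68
BK 8.3: (-5.995,-2.091) -> (-9.104,-9.786) [heading=68, draw]
FD 12.2: (-9.104,-9.786) -> (-4.534,1.525) [heading=68, draw]
FD 14.3: (-4.534,1.525) -> (0.823,14.784) [heading=68, draw]
FD 10.2: (0.823,14.784) -> (4.644,24.241) [heading=68, draw]
Final: pos=(4.644,24.241), heading=68, 9 segment(s) drawn
Segments drawn: 9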